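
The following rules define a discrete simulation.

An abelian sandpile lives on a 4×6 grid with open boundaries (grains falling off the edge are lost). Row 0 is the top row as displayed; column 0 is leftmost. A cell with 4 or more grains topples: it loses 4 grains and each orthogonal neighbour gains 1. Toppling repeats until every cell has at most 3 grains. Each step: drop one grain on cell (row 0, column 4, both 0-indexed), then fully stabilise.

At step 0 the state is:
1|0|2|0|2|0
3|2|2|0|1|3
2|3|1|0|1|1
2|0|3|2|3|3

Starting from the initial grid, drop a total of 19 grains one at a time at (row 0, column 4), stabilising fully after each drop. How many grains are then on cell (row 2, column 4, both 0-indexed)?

k=0  1|0|2|0|2|0
3|2|2|0|1|3
2|3|1|0|1|1
2|0|3|2|3|3
k=1  1|0|2|0|3|0
3|2|2|0|1|3
2|3|1|0|1|1
2|0|3|2|3|3
k=2  1|0|2|1|0|1
3|2|2|0|2|3
2|3|1|0|1|1
2|0|3|2|3|3
k=3  1|0|2|1|1|1
3|2|2|0|2|3
2|3|1|0|1|1
2|0|3|2|3|3
k=4  1|0|2|1|2|1
3|2|2|0|2|3
2|3|1|0|1|1
2|0|3|2|3|3
k=5  1|0|2|1|3|1
3|2|2|0|2|3
2|3|1|0|1|1
2|0|3|2|3|3
k=6  1|0|2|2|0|2
3|2|2|0|3|3
2|3|1|0|1|1
2|0|3|2|3|3
k=7  1|0|2|2|1|2
3|2|2|0|3|3
2|3|1|0|1|1
2|0|3|2|3|3
k=8  1|0|2|2|2|2
3|2|2|0|3|3
2|3|1|0|1|1
2|0|3|2|3|3
k=9  1|0|2|2|3|2
3|2|2|0|3|3
2|3|1|0|1|1
2|0|3|2|3|3
k=10  1|0|2|3|2|0
3|2|2|1|1|1
2|3|1|0|2|2
2|0|3|2|3|3
k=11  1|0|2|3|3|0
3|2|2|1|1|1
2|3|1|0|2|2
2|0|3|2|3|3
k=12  1|0|3|0|1|1
3|2|2|2|2|1
2|3|1|0|2|2
2|0|3|2|3|3
k=13  1|0|3|0|2|1
3|2|2|2|2|1
2|3|1|0|2|2
2|0|3|2|3|3
k=14  1|0|3|0|3|1
3|2|2|2|2|1
2|3|1|0|2|2
2|0|3|2|3|3
k=15  1|0|3|1|0|2
3|2|2|2|3|1
2|3|1|0|2|2
2|0|3|2|3|3
k=16  1|0|3|1|1|2
3|2|2|2|3|1
2|3|1|0|2|2
2|0|3|2|3|3
k=17  1|0|3|1|2|2
3|2|2|2|3|1
2|3|1|0|2|2
2|0|3|2|3|3
k=18  1|0|3|1|3|2
3|2|2|2|3|1
2|3|1|0|2|2
2|0|3|2|3|3
k=19  1|0|3|2|1|3
3|2|2|3|0|2
2|3|1|0|3|2
2|0|3|2|3|3

3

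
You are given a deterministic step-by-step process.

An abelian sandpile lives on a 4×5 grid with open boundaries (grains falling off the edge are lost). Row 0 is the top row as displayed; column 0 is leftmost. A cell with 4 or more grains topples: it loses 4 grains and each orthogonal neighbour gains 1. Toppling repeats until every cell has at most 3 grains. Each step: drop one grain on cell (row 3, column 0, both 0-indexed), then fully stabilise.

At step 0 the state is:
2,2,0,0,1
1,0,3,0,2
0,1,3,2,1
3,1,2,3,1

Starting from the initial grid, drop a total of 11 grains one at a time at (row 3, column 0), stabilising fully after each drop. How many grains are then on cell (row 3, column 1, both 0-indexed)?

0

gen 0: 2,2,0,0,1
1,0,3,0,2
0,1,3,2,1
3,1,2,3,1
gen 1: 2,2,0,0,1
1,0,3,0,2
1,1,3,2,1
0,2,2,3,1
gen 2: 2,2,0,0,1
1,0,3,0,2
1,1,3,2,1
1,2,2,3,1
gen 3: 2,2,0,0,1
1,0,3,0,2
1,1,3,2,1
2,2,2,3,1
gen 4: 2,2,0,0,1
1,0,3,0,2
1,1,3,2,1
3,2,2,3,1
gen 5: 2,2,0,0,1
1,0,3,0,2
2,1,3,2,1
0,3,2,3,1
gen 6: 2,2,0,0,1
1,0,3,0,2
2,1,3,2,1
1,3,2,3,1
gen 7: 2,2,0,0,1
1,0,3,0,2
2,1,3,2,1
2,3,2,3,1
gen 8: 2,2,0,0,1
1,0,3,0,2
2,1,3,2,1
3,3,2,3,1
gen 9: 2,2,0,0,1
1,0,3,0,2
3,2,3,2,1
1,0,3,3,1
gen 10: 2,2,0,0,1
1,0,3,0,2
3,2,3,2,1
2,0,3,3,1
gen 11: 2,2,0,0,1
1,0,3,0,2
3,2,3,2,1
3,0,3,3,1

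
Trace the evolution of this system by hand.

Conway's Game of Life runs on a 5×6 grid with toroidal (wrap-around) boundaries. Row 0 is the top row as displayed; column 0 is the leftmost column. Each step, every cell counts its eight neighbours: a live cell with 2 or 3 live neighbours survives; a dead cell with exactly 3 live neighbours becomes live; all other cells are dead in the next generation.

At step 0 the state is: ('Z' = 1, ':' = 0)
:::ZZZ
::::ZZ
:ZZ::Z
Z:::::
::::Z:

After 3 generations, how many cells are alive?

step 0: :::ZZZ
::::ZZ
:ZZ::Z
Z:::::
::::Z:
step 1: :::Z::
::Z:::
:Z::ZZ
ZZ:::Z
:::ZZ:
step 2: ::ZZZ:
::ZZZ:
:ZZ:ZZ
:ZZZ::
Z:ZZZZ
step 3: ::::::
::::::
Z::::Z
::::::
Z::::Z

4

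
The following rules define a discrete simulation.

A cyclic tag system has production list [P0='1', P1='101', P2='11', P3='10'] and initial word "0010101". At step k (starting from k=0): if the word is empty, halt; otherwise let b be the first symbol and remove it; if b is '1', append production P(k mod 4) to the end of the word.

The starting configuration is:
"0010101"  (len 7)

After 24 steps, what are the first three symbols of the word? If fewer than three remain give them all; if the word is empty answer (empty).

gen 0: "0010101"  (len 7)
gen 1: "010101"  (len 6)
gen 2: "10101"  (len 5)
gen 3: "010111"  (len 6)
gen 4: "10111"  (len 5)
gen 5: "01111"  (len 5)
gen 6: "1111"  (len 4)
gen 7: "11111"  (len 5)
gen 8: "111110"  (len 6)
gen 9: "111101"  (len 6)
gen 10: "11101101"  (len 8)
gen 11: "110110111"  (len 9)
gen 12: "1011011110"  (len 10)
gen 13: "0110111101"  (len 10)
gen 14: "110111101"  (len 9)
gen 15: "1011110111"  (len 10)
gen 16: "01111011110"  (len 11)
gen 17: "1111011110"  (len 10)
gen 18: "111011110101"  (len 12)
gen 19: "1101111010111"  (len 13)
gen 20: "10111101011110"  (len 14)
gen 21: "01111010111101"  (len 14)
gen 22: "1111010111101"  (len 13)
gen 23: "11101011110111"  (len 14)
gen 24: "110101111011110"  (len 15)

110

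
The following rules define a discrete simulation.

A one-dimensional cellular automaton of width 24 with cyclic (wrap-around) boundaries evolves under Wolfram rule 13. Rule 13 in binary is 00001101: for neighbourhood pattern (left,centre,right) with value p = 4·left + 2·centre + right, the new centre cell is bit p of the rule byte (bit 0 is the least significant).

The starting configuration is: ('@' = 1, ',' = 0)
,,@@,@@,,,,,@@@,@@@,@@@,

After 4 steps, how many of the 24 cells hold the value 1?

step 0: ,,@@,@@,,,,,@@@,@@@,@@@,
step 1: @,@,,@,,@@@,@,,,@,,,@,,,
step 2: @,@,,@,,@,,,@,@,@,@,@,@,
step 3: @,@,,@,,@,@,@,@,@,@,@,@,
step 4: @,@,,@,,@,@,@,@,@,@,@,@,

11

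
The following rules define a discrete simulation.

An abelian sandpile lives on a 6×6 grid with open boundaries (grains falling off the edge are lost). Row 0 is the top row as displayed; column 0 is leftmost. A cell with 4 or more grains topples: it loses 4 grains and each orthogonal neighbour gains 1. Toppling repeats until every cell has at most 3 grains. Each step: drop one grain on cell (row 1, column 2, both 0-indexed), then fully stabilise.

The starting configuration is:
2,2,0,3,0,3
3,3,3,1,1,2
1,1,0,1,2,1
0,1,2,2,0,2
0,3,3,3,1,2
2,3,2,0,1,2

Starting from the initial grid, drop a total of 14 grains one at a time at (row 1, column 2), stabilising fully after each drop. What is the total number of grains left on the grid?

66

t=0: 2,2,0,3,0,3
3,3,3,1,1,2
1,1,0,1,2,1
0,1,2,2,0,2
0,3,3,3,1,2
2,3,2,0,1,2
t=1: 3,3,1,3,0,3
0,1,1,2,1,2
2,2,1,1,2,1
0,1,2,2,0,2
0,3,3,3,1,2
2,3,2,0,1,2
t=2: 3,3,1,3,0,3
0,1,2,2,1,2
2,2,1,1,2,1
0,1,2,2,0,2
0,3,3,3,1,2
2,3,2,0,1,2
t=3: 3,3,1,3,0,3
0,1,3,2,1,2
2,2,1,1,2,1
0,1,2,2,0,2
0,3,3,3,1,2
2,3,2,0,1,2
t=4: 3,3,2,3,0,3
0,2,0,3,1,2
2,2,2,1,2,1
0,1,2,2,0,2
0,3,3,3,1,2
2,3,2,0,1,2
t=5: 3,3,2,3,0,3
0,2,1,3,1,2
2,2,2,1,2,1
0,1,2,2,0,2
0,3,3,3,1,2
2,3,2,0,1,2
t=6: 3,3,2,3,0,3
0,2,2,3,1,2
2,2,2,1,2,1
0,1,2,2,0,2
0,3,3,3,1,2
2,3,2,0,1,2
t=7: 3,3,2,3,0,3
0,2,3,3,1,2
2,2,2,1,2,1
0,1,2,2,0,2
0,3,3,3,1,2
2,3,2,0,1,2
t=8: 0,2,1,1,1,3
2,0,3,1,2,2
2,3,3,2,2,1
0,1,2,2,0,2
0,3,3,3,1,2
2,3,2,0,1,2
t=9: 0,2,2,1,1,3
2,2,1,2,2,2
3,0,1,3,2,1
0,2,3,2,0,2
0,3,3,3,1,2
2,3,2,0,1,2
t=10: 0,2,2,1,1,3
2,2,2,2,2,2
3,0,1,3,2,1
0,2,3,2,0,2
0,3,3,3,1,2
2,3,2,0,1,2
t=11: 0,2,2,1,1,3
2,2,3,2,2,2
3,0,1,3,2,1
0,2,3,2,0,2
0,3,3,3,1,2
2,3,2,0,1,2
t=12: 0,2,3,1,1,3
2,3,0,3,2,2
3,0,2,3,2,1
0,2,3,2,0,2
0,3,3,3,1,2
2,3,2,0,1,2
t=13: 0,2,3,1,1,3
2,3,1,3,2,2
3,0,2,3,2,1
0,2,3,2,0,2
0,3,3,3,1,2
2,3,2,0,1,2
t=14: 0,2,3,1,1,3
2,3,2,3,2,2
3,0,2,3,2,1
0,2,3,2,0,2
0,3,3,3,1,2
2,3,2,0,1,2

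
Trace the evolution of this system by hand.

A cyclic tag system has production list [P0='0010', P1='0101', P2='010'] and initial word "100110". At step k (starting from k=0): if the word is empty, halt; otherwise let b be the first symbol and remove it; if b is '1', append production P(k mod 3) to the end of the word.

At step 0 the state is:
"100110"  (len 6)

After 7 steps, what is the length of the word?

k=0  "100110"  (len 6)
k=1  "001100010"  (len 9)
k=2  "01100010"  (len 8)
k=3  "1100010"  (len 7)
k=4  "1000100010"  (len 10)
k=5  "0001000100101"  (len 13)
k=6  "001000100101"  (len 12)
k=7  "01000100101"  (len 11)

11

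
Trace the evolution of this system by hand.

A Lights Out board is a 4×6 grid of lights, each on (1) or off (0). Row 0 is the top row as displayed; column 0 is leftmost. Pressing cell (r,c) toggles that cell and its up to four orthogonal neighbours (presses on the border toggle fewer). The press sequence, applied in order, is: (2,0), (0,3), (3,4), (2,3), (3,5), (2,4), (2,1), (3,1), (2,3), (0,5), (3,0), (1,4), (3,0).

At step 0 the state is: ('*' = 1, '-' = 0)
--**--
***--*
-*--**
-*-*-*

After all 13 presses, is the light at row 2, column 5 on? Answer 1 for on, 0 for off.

1

[0] --**--
***--*
-*--**
-*-*-*
[1] --**--
-**--*
*---**
**-*-*
[2] ----*-
-***-*
*---**
**-*-*
[3] ----*-
-***-*
*----*
**--*-
[4] ----*-
-**--*
*-****
**-**-
[5] ----*-
-**--*
*-***-
**-*-*
[6] ----*-
-**-**
*-*--*
**-***
[7] ----*-
--*-**
-*---*
*--***
[8] ----*-
--*-**
-----*
-*****
[9] ----*-
--****
--****
-**-**
[10] -----*
--***-
--****
-**-**
[11] -----*
--***-
*-****
*-*-**
[12] ----**
--*--*
*-**-*
*-*-**
[13] ----**
--*--*
--**-*
-**-**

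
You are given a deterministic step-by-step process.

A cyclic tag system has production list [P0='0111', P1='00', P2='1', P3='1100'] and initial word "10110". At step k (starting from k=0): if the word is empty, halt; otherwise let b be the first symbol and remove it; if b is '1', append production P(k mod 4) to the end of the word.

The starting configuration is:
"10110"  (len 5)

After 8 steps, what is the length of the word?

t=0: "10110"  (len 5)
t=1: "01100111"  (len 8)
t=2: "1100111"  (len 7)
t=3: "1001111"  (len 7)
t=4: "0011111100"  (len 10)
t=5: "011111100"  (len 9)
t=6: "11111100"  (len 8)
t=7: "11111001"  (len 8)
t=8: "11110011100"  (len 11)

11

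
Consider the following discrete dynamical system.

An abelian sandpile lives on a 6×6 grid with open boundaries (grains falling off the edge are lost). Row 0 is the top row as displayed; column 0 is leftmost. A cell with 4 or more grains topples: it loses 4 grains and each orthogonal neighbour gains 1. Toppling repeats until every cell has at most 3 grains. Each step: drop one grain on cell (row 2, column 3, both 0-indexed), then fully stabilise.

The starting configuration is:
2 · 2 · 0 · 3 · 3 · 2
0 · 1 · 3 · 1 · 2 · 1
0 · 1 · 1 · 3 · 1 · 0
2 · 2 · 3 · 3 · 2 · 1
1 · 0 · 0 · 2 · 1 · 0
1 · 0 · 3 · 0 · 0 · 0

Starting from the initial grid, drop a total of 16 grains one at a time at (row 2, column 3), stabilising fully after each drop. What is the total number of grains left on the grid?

[0] 2 · 2 · 0 · 3 · 3 · 2
0 · 1 · 3 · 1 · 2 · 1
0 · 1 · 1 · 3 · 1 · 0
2 · 2 · 3 · 3 · 2 · 1
1 · 0 · 0 · 2 · 1 · 0
1 · 0 · 3 · 0 · 0 · 0
[1] 2 · 2 · 0 · 3 · 3 · 2
0 · 1 · 3 · 2 · 2 · 1
0 · 1 · 3 · 1 · 2 · 0
2 · 3 · 0 · 1 · 3 · 1
1 · 0 · 1 · 3 · 1 · 0
1 · 0 · 3 · 0 · 0 · 0
[2] 2 · 2 · 0 · 3 · 3 · 2
0 · 1 · 3 · 2 · 2 · 1
0 · 1 · 3 · 2 · 2 · 0
2 · 3 · 0 · 1 · 3 · 1
1 · 0 · 1 · 3 · 1 · 0
1 · 0 · 3 · 0 · 0 · 0
[3] 2 · 2 · 0 · 3 · 3 · 2
0 · 1 · 3 · 2 · 2 · 1
0 · 1 · 3 · 3 · 2 · 0
2 · 3 · 0 · 1 · 3 · 1
1 · 0 · 1 · 3 · 1 · 0
1 · 0 · 3 · 0 · 0 · 0
[4] 2 · 2 · 2 · 1 · 1 · 3
0 · 2 · 1 · 2 · 1 · 2
0 · 2 · 1 · 3 · 1 · 1
2 · 3 · 1 · 3 · 0 · 2
1 · 0 · 1 · 3 · 2 · 0
1 · 0 · 3 · 0 · 0 · 0
[5] 2 · 2 · 2 · 1 · 1 · 3
0 · 2 · 1 · 3 · 1 · 2
0 · 2 · 2 · 1 · 2 · 1
2 · 3 · 2 · 1 · 1 · 2
1 · 0 · 2 · 0 · 3 · 0
1 · 0 · 3 · 1 · 0 · 0
[6] 2 · 2 · 2 · 1 · 1 · 3
0 · 2 · 1 · 3 · 1 · 2
0 · 2 · 2 · 2 · 2 · 1
2 · 3 · 2 · 1 · 1 · 2
1 · 0 · 2 · 0 · 3 · 0
1 · 0 · 3 · 1 · 0 · 0
[7] 2 · 2 · 2 · 1 · 1 · 3
0 · 2 · 1 · 3 · 1 · 2
0 · 2 · 2 · 3 · 2 · 1
2 · 3 · 2 · 1 · 1 · 2
1 · 0 · 2 · 0 · 3 · 0
1 · 0 · 3 · 1 · 0 · 0
[8] 2 · 2 · 2 · 2 · 1 · 3
0 · 2 · 2 · 0 · 2 · 2
0 · 2 · 3 · 1 · 3 · 1
2 · 3 · 2 · 2 · 1 · 2
1 · 0 · 2 · 0 · 3 · 0
1 · 0 · 3 · 1 · 0 · 0
[9] 2 · 2 · 2 · 2 · 1 · 3
0 · 2 · 2 · 0 · 2 · 2
0 · 2 · 3 · 2 · 3 · 1
2 · 3 · 2 · 2 · 1 · 2
1 · 0 · 2 · 0 · 3 · 0
1 · 0 · 3 · 1 · 0 · 0
[10] 2 · 2 · 2 · 2 · 1 · 3
0 · 2 · 2 · 0 · 2 · 2
0 · 2 · 3 · 3 · 3 · 1
2 · 3 · 2 · 2 · 1 · 2
1 · 0 · 2 · 0 · 3 · 0
1 · 0 · 3 · 1 · 0 · 0
[11] 2 · 2 · 2 · 2 · 1 · 3
0 · 2 · 3 · 1 · 3 · 2
0 · 3 · 0 · 2 · 0 · 2
2 · 3 · 3 · 3 · 2 · 2
1 · 0 · 2 · 0 · 3 · 0
1 · 0 · 3 · 1 · 0 · 0
[12] 2 · 2 · 2 · 2 · 1 · 3
0 · 2 · 3 · 1 · 3 · 2
0 · 3 · 0 · 3 · 0 · 2
2 · 3 · 3 · 3 · 2 · 2
1 · 0 · 2 · 0 · 3 · 0
1 · 0 · 3 · 1 · 0 · 0
[13] 2 · 2 · 2 · 2 · 1 · 3
0 · 3 · 3 · 2 · 3 · 2
1 · 0 · 3 · 1 · 1 · 2
3 · 1 · 1 · 1 · 3 · 2
1 · 1 · 3 · 1 · 3 · 0
1 · 0 · 3 · 1 · 0 · 0
[14] 2 · 2 · 2 · 2 · 1 · 3
0 · 3 · 3 · 2 · 3 · 2
1 · 0 · 3 · 2 · 1 · 2
3 · 1 · 1 · 1 · 3 · 2
1 · 1 · 3 · 1 · 3 · 0
1 · 0 · 3 · 1 · 0 · 0
[15] 2 · 2 · 2 · 2 · 1 · 3
0 · 3 · 3 · 2 · 3 · 2
1 · 0 · 3 · 3 · 1 · 2
3 · 1 · 1 · 1 · 3 · 2
1 · 1 · 3 · 1 · 3 · 0
1 · 0 · 3 · 1 · 0 · 0
[16] 2 · 3 · 3 · 3 · 2 · 3
1 · 0 · 2 · 1 · 0 · 3
1 · 2 · 1 · 2 · 3 · 2
3 · 1 · 2 · 2 · 3 · 2
1 · 1 · 3 · 1 · 3 · 0
1 · 0 · 3 · 1 · 0 · 0

61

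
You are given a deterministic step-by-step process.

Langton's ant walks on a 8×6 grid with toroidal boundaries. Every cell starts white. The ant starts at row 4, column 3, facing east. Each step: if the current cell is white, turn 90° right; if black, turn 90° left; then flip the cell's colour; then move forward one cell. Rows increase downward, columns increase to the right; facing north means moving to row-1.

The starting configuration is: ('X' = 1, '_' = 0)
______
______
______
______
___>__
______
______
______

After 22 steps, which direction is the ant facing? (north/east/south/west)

k=0  ______
______
______
______
___>__
______
______
______
k=1  ______
______
______
______
___X__
___v__
______
______
k=2  ______
______
______
______
___X__
__<X__
______
______
k=3  ______
______
______
______
__^X__
__XX__
______
______
k=4  ______
______
______
______
__X>__
__XX__
______
______
k=5  ______
______
______
___^__
__X___
__XX__
______
______
k=6  ______
______
______
___X>_
__X___
__XX__
______
______
k=7  ______
______
______
___XX_
__X_v_
__XX__
______
______
k=8  ______
______
______
___XX_
__X<X_
__XX__
______
______
k=9  ______
______
______
___^X_
__XXX_
__XX__
______
______
k=10  ______
______
______
__<_X_
__XXX_
__XX__
______
______
k=11  ______
______
__^___
__X_X_
__XXX_
__XX__
______
______
k=12  ______
______
__X>__
__X_X_
__XXX_
__XX__
______
______
k=13  ______
______
__XX__
__XvX_
__XXX_
__XX__
______
______
k=14  ______
______
__XX__
__<XX_
__XXX_
__XX__
______
______
k=15  ______
______
__XX__
___XX_
__vXX_
__XX__
______
______
k=16  ______
______
__XX__
___XX_
___>X_
__XX__
______
______
k=17  ______
______
__XX__
___^X_
____X_
__XX__
______
______
k=18  ______
______
__XX__
__<_X_
____X_
__XX__
______
______
k=19  ______
______
__^X__
__X_X_
____X_
__XX__
______
______
k=20  ______
______
_<_X__
__X_X_
____X_
__XX__
______
______
k=21  ______
_^____
_X_X__
__X_X_
____X_
__XX__
______
______
k=22  ______
_X>___
_X_X__
__X_X_
____X_
__XX__
______
______

east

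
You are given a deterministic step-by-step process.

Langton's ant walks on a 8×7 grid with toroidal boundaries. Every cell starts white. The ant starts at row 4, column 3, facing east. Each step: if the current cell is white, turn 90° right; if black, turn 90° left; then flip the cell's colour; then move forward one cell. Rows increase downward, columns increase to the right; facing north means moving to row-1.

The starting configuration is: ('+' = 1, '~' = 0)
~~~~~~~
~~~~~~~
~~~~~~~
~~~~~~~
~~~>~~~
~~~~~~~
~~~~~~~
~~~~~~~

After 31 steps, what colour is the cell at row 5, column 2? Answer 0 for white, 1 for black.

1

step 0: ~~~~~~~
~~~~~~~
~~~~~~~
~~~~~~~
~~~>~~~
~~~~~~~
~~~~~~~
~~~~~~~
step 1: ~~~~~~~
~~~~~~~
~~~~~~~
~~~~~~~
~~~+~~~
~~~v~~~
~~~~~~~
~~~~~~~
step 2: ~~~~~~~
~~~~~~~
~~~~~~~
~~~~~~~
~~~+~~~
~~<+~~~
~~~~~~~
~~~~~~~
step 3: ~~~~~~~
~~~~~~~
~~~~~~~
~~~~~~~
~~^+~~~
~~++~~~
~~~~~~~
~~~~~~~
step 4: ~~~~~~~
~~~~~~~
~~~~~~~
~~~~~~~
~~+>~~~
~~++~~~
~~~~~~~
~~~~~~~
step 5: ~~~~~~~
~~~~~~~
~~~~~~~
~~~^~~~
~~+~~~~
~~++~~~
~~~~~~~
~~~~~~~
step 6: ~~~~~~~
~~~~~~~
~~~~~~~
~~~+>~~
~~+~~~~
~~++~~~
~~~~~~~
~~~~~~~
step 7: ~~~~~~~
~~~~~~~
~~~~~~~
~~~++~~
~~+~v~~
~~++~~~
~~~~~~~
~~~~~~~
step 8: ~~~~~~~
~~~~~~~
~~~~~~~
~~~++~~
~~+<+~~
~~++~~~
~~~~~~~
~~~~~~~
step 9: ~~~~~~~
~~~~~~~
~~~~~~~
~~~^+~~
~~+++~~
~~++~~~
~~~~~~~
~~~~~~~
step 10: ~~~~~~~
~~~~~~~
~~~~~~~
~~<~+~~
~~+++~~
~~++~~~
~~~~~~~
~~~~~~~
step 11: ~~~~~~~
~~~~~~~
~~^~~~~
~~+~+~~
~~+++~~
~~++~~~
~~~~~~~
~~~~~~~
step 12: ~~~~~~~
~~~~~~~
~~+>~~~
~~+~+~~
~~+++~~
~~++~~~
~~~~~~~
~~~~~~~
step 13: ~~~~~~~
~~~~~~~
~~++~~~
~~+v+~~
~~+++~~
~~++~~~
~~~~~~~
~~~~~~~
step 14: ~~~~~~~
~~~~~~~
~~++~~~
~~<++~~
~~+++~~
~~++~~~
~~~~~~~
~~~~~~~
step 15: ~~~~~~~
~~~~~~~
~~++~~~
~~~++~~
~~v++~~
~~++~~~
~~~~~~~
~~~~~~~
step 16: ~~~~~~~
~~~~~~~
~~++~~~
~~~++~~
~~~>+~~
~~++~~~
~~~~~~~
~~~~~~~
step 17: ~~~~~~~
~~~~~~~
~~++~~~
~~~^+~~
~~~~+~~
~~++~~~
~~~~~~~
~~~~~~~
step 18: ~~~~~~~
~~~~~~~
~~++~~~
~~<~+~~
~~~~+~~
~~++~~~
~~~~~~~
~~~~~~~
step 19: ~~~~~~~
~~~~~~~
~~^+~~~
~~+~+~~
~~~~+~~
~~++~~~
~~~~~~~
~~~~~~~
step 20: ~~~~~~~
~~~~~~~
~<~+~~~
~~+~+~~
~~~~+~~
~~++~~~
~~~~~~~
~~~~~~~
step 21: ~~~~~~~
~^~~~~~
~+~+~~~
~~+~+~~
~~~~+~~
~~++~~~
~~~~~~~
~~~~~~~
step 22: ~~~~~~~
~+>~~~~
~+~+~~~
~~+~+~~
~~~~+~~
~~++~~~
~~~~~~~
~~~~~~~
step 23: ~~~~~~~
~++~~~~
~+v+~~~
~~+~+~~
~~~~+~~
~~++~~~
~~~~~~~
~~~~~~~
step 24: ~~~~~~~
~++~~~~
~<++~~~
~~+~+~~
~~~~+~~
~~++~~~
~~~~~~~
~~~~~~~
step 25: ~~~~~~~
~++~~~~
~~++~~~
~v+~+~~
~~~~+~~
~~++~~~
~~~~~~~
~~~~~~~
step 26: ~~~~~~~
~++~~~~
~~++~~~
<++~+~~
~~~~+~~
~~++~~~
~~~~~~~
~~~~~~~
step 27: ~~~~~~~
~++~~~~
^~++~~~
+++~+~~
~~~~+~~
~~++~~~
~~~~~~~
~~~~~~~
step 28: ~~~~~~~
~++~~~~
+>++~~~
+++~+~~
~~~~+~~
~~++~~~
~~~~~~~
~~~~~~~
step 29: ~~~~~~~
~++~~~~
++++~~~
+v+~+~~
~~~~+~~
~~++~~~
~~~~~~~
~~~~~~~
step 30: ~~~~~~~
~++~~~~
++++~~~
+~>~+~~
~~~~+~~
~~++~~~
~~~~~~~
~~~~~~~
step 31: ~~~~~~~
~++~~~~
++^+~~~
+~~~+~~
~~~~+~~
~~++~~~
~~~~~~~
~~~~~~~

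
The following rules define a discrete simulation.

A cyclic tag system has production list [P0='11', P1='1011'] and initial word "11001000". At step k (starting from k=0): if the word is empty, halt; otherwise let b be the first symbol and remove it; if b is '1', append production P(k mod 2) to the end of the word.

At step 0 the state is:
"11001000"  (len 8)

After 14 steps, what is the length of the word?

t=0: "11001000"  (len 8)
t=1: "100100011"  (len 9)
t=2: "001000111011"  (len 12)
t=3: "01000111011"  (len 11)
t=4: "1000111011"  (len 10)
t=5: "00011101111"  (len 11)
t=6: "0011101111"  (len 10)
t=7: "011101111"  (len 9)
t=8: "11101111"  (len 8)
t=9: "110111111"  (len 9)
t=10: "101111111011"  (len 12)
t=11: "0111111101111"  (len 13)
t=12: "111111101111"  (len 12)
t=13: "1111110111111"  (len 13)
t=14: "1111101111111011"  (len 16)

16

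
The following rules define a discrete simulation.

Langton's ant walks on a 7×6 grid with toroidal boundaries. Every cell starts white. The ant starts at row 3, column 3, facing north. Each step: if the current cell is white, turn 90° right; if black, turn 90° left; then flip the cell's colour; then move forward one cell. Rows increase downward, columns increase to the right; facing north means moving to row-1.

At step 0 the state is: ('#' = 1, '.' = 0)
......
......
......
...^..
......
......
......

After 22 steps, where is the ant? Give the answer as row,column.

gen 0: ......
......
......
...^..
......
......
......
gen 1: ......
......
......
...#>.
......
......
......
gen 2: ......
......
......
...##.
....v.
......
......
gen 3: ......
......
......
...##.
...<#.
......
......
gen 4: ......
......
......
...^#.
...##.
......
......
gen 5: ......
......
......
..<.#.
...##.
......
......
gen 6: ......
......
..^...
..#.#.
...##.
......
......
gen 7: ......
......
..#>..
..#.#.
...##.
......
......
gen 8: ......
......
..##..
..#v#.
...##.
......
......
gen 9: ......
......
..##..
..<##.
...##.
......
......
gen 10: ......
......
..##..
...##.
..v##.
......
......
gen 11: ......
......
..##..
...##.
.<###.
......
......
gen 12: ......
......
..##..
.^.##.
.####.
......
......
gen 13: ......
......
..##..
.#>##.
.####.
......
......
gen 14: ......
......
..##..
.####.
.#v##.
......
......
gen 15: ......
......
..##..
.####.
.#.>#.
......
......
gen 16: ......
......
..##..
.##^#.
.#..#.
......
......
gen 17: ......
......
..##..
.#<.#.
.#..#.
......
......
gen 18: ......
......
..##..
.#..#.
.#v.#.
......
......
gen 19: ......
......
..##..
.#..#.
.<#.#.
......
......
gen 20: ......
......
..##..
.#..#.
..#.#.
.v....
......
gen 21: ......
......
..##..
.#..#.
..#.#.
<#....
......
gen 22: ......
......
..##..
.#..#.
^.#.#.
##....
......

4,0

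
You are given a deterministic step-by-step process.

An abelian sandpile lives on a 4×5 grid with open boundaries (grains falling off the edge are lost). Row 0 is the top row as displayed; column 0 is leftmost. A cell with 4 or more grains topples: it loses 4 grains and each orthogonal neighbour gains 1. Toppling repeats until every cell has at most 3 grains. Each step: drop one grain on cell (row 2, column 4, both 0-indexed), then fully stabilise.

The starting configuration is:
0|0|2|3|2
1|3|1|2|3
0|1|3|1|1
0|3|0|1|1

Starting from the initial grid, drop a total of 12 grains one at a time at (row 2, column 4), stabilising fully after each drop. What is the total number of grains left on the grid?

29

gen 0: 0|0|2|3|2
1|3|1|2|3
0|1|3|1|1
0|3|0|1|1
gen 1: 0|0|2|3|2
1|3|1|2|3
0|1|3|1|2
0|3|0|1|1
gen 2: 0|0|2|3|2
1|3|1|2|3
0|1|3|1|3
0|3|0|1|1
gen 3: 0|0|2|3|3
1|3|1|3|0
0|1|3|2|1
0|3|0|1|2
gen 4: 0|0|2|3|3
1|3|1|3|0
0|1|3|2|2
0|3|0|1|2
gen 5: 0|0|2|3|3
1|3|1|3|0
0|1|3|2|3
0|3|0|1|2
gen 6: 0|0|2|3|3
1|3|1|3|1
0|1|3|3|0
0|3|0|1|3
gen 7: 0|0|2|3|3
1|3|1|3|1
0|1|3|3|1
0|3|0|1|3
gen 8: 0|0|2|3|3
1|3|1|3|1
0|1|3|3|2
0|3|0|1|3
gen 9: 0|0|2|3|3
1|3|1|3|1
0|1|3|3|3
0|3|0|1|3
gen 10: 0|0|3|1|1
1|3|3|2|0
0|2|0|2|3
0|3|1|3|0
gen 11: 0|0|3|1|1
1|3|3|2|1
0|2|0|3|0
0|3|1|3|1
gen 12: 0|0|3|1|1
1|3|3|2|1
0|2|0|3|1
0|3|1|3|1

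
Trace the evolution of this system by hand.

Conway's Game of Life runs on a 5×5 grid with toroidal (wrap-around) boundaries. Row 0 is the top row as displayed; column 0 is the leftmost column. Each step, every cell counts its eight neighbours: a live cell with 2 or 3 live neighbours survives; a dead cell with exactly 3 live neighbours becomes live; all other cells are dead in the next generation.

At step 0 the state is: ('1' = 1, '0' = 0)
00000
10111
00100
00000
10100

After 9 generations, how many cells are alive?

6

gen 0: 00000
10111
00100
00000
10100
gen 1: 10100
01111
01101
01000
00000
gen 2: 10101
00001
00001
11100
01000
gen 3: 11011
00001
01011
11100
00011
gen 4: 00100
01000
01011
01000
00000
gen 5: 00000
11010
01000
10100
00000
gen 6: 00000
11100
00001
01000
00000
gen 7: 01000
11000
00100
00000
00000
gen 8: 11000
11100
01000
00000
00000
gen 9: 10100
00100
11100
00000
00000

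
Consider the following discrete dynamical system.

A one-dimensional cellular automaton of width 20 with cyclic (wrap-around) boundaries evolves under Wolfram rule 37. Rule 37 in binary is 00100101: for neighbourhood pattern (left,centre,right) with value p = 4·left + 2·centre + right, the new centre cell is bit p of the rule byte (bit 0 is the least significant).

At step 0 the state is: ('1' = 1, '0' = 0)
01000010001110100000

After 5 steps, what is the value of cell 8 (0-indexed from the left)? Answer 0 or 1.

1

step 0: 01000010001110100000
step 1: 01011010100001101111
step 2: 11100111101100010000
step 3: 00000000010001010110
step 4: 11111111010101111000
step 5: 00000000111110000010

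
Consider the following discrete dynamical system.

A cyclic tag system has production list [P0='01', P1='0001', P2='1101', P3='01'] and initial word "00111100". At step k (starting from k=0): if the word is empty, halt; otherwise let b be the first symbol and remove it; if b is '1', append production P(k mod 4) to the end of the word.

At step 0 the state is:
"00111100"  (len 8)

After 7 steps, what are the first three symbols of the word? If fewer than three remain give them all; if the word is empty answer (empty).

t=0: "00111100"  (len 8)
t=1: "0111100"  (len 7)
t=2: "111100"  (len 6)
t=3: "111001101"  (len 9)
t=4: "1100110101"  (len 10)
t=5: "10011010101"  (len 11)
t=6: "00110101010001"  (len 14)
t=7: "0110101010001"  (len 13)

011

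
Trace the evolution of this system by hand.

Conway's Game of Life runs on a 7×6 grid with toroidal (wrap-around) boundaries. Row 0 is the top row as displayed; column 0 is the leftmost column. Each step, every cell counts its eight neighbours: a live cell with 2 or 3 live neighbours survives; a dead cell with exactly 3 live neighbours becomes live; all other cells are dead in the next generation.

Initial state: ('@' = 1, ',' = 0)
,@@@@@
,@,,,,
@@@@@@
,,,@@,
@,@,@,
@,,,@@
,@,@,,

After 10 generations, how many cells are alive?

step 0: ,@@@@@
,@,,,,
@@@@@@
,,,@@,
@,@,@,
@,,,@@
,@,@,,
step 1: ,@,@@,
,,,,,,
@@,,,@
,,,,,,
@@,,,,
@,@,@,
,@,,,,
step 2: ,,@,,,
,@@,@@
@,,,,,
,,,,,@
@@,,,@
@,@,,@
@@,,@@
step 3: ,,@,,,
@@@@,@
@@,,@,
,@,,,@
,@,,@,
,,@,,,
,,@@@,
step 4: @,,,,@
,,,@@@
,,,@@,
,@@,@@
@@@,,,
,@@,@,
,@@,,,
step 5: @@@@,@
@,,@,,
@,,,,,
,,,,@@
,,,,@,
,,,,,,
,,@@,@
step 6: ,,,,,@
,,,@@,
@,,,@,
,,,,@@
,,,,@@
,,,@@,
,,,@,@
step 7: ,,,@,@
,,,@@,
,,,,,,
@,,@,,
,,,,,,
,,,@,,
,,,@,@
step 8: ,,@@,@
,,,@@,
,,,@@,
,,,,,,
,,,,,,
,,,,@,
,,@@,,
step 9: ,,,,,,
,,,,,@
,,,@@,
,,,,,,
,,,,,,
,,,@,,
,,@,,,
step 10: ,,,,,,
,,,,@,
,,,,@,
,,,,,,
,,,,,,
,,,,,,
,,,,,,

2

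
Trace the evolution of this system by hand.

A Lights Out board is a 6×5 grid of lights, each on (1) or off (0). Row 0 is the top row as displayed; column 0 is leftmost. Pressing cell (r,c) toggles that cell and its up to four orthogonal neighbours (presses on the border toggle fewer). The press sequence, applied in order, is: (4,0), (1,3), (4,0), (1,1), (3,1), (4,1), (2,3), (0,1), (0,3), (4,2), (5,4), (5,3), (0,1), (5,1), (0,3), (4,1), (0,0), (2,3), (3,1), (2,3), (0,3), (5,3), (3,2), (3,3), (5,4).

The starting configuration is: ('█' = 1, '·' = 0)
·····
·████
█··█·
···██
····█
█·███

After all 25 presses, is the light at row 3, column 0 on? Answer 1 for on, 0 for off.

0

step 0: ·····
·████
█··█·
···██
····█
█·███
step 1: ·····
·████
█··█·
█··██
██··█
··███
step 2: ···█·
·█···
█····
█··██
██··█
··███
step 3: ···█·
·█···
█····
···██
····█
█·███
step 4: ·█·█·
█·█··
██···
···██
····█
█·███
step 5: ·█·█·
█·█··
█····
█████
·█··█
█·███
step 6: ·█·█·
█·█··
█····
█·███
█·█·█
█████
step 7: ·█·█·
█·██·
█·███
█·█·█
█·█·█
█████
step 8: █·██·
████·
█·███
█·█·█
█·█·█
█████
step 9: █···█
███··
█·███
█·█·█
█·█·█
█████
step 10: █···█
███··
█·███
█···█
██·██
██·██
step 11: █···█
███··
█·███
█···█
██·█·
██···
step 12: █···█
███··
█·███
█···█
██···
█████
step 13: ·██·█
█·█··
█·███
█···█
██···
█████
step 14: ·██·█
█·█··
█·███
█···█
█····
···██
step 15: ·█·█·
█·██·
█·███
█···█
█····
···██
step 16: ·█·█·
█·██·
█·███
██··█
·██··
·█·██
step 17: █··█·
··██·
█·███
██··█
·██··
·█·██
step 18: █··█·
··█··
█····
██·██
·██··
·█·██
step 19: █··█·
··█··
██···
··███
··█··
·█·██
step 20: █··█·
··██·
█████
··█·█
··█··
·█·██
step 21: █·█·█
··█··
█████
··█·█
··█··
·█·██
step 22: █·█·█
··█··
█████
··█·█
··██·
·██··
step 23: █·█·█
··█··
██·██
·█·██
···█·
·██··
step 24: █·█·█
··█··
██··█
·██··
·····
·██··
step 25: █·█·█
··█··
██··█
·██··
····█
·████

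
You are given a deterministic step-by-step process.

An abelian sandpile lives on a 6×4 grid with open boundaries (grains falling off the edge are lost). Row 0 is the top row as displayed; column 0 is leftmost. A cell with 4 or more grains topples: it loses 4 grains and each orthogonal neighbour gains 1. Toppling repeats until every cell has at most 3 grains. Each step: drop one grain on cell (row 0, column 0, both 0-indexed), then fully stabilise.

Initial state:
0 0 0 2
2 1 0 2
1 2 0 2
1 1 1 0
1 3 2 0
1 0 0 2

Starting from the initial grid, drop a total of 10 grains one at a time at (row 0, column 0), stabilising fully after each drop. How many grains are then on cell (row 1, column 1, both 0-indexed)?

k=0  0 0 0 2
2 1 0 2
1 2 0 2
1 1 1 0
1 3 2 0
1 0 0 2
k=1  1 0 0 2
2 1 0 2
1 2 0 2
1 1 1 0
1 3 2 0
1 0 0 2
k=2  2 0 0 2
2 1 0 2
1 2 0 2
1 1 1 0
1 3 2 0
1 0 0 2
k=3  3 0 0 2
2 1 0 2
1 2 0 2
1 1 1 0
1 3 2 0
1 0 0 2
k=4  0 1 0 2
3 1 0 2
1 2 0 2
1 1 1 0
1 3 2 0
1 0 0 2
k=5  1 1 0 2
3 1 0 2
1 2 0 2
1 1 1 0
1 3 2 0
1 0 0 2
k=6  2 1 0 2
3 1 0 2
1 2 0 2
1 1 1 0
1 3 2 0
1 0 0 2
k=7  3 1 0 2
3 1 0 2
1 2 0 2
1 1 1 0
1 3 2 0
1 0 0 2
k=8  1 2 0 2
0 2 0 2
2 2 0 2
1 1 1 0
1 3 2 0
1 0 0 2
k=9  2 2 0 2
0 2 0 2
2 2 0 2
1 1 1 0
1 3 2 0
1 0 0 2
k=10  3 2 0 2
0 2 0 2
2 2 0 2
1 1 1 0
1 3 2 0
1 0 0 2

2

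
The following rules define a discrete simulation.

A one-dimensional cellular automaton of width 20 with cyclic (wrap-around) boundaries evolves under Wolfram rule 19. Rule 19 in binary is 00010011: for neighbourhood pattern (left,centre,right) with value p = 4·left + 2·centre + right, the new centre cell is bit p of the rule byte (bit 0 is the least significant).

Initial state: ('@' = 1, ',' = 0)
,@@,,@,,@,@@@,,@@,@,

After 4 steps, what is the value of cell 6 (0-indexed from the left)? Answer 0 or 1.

[0] ,@@,,@,,@,@@@,,@@,@,
[1] @,,@@,@@,,,,,@@,,,,@
[2] ,@@,,,,,@@@@@,,@@@@,
[3] @,,@@@@@,,,,,@@,,,,@
[4] ,@@,,,,,@@@@@,,@@@@,

0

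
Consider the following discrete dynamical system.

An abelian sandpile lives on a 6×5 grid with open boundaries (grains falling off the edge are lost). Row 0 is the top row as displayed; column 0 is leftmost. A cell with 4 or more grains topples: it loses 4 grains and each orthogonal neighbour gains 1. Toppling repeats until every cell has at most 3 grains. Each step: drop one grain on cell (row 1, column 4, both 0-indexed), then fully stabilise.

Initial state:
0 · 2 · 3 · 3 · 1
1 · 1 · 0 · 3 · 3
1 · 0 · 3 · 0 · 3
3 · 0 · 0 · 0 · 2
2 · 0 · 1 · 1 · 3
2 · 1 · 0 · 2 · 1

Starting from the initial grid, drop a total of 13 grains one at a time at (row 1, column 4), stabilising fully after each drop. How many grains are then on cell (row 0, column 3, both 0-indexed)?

0) 0 · 2 · 3 · 3 · 1
1 · 1 · 0 · 3 · 3
1 · 0 · 3 · 0 · 3
3 · 0 · 0 · 0 · 2
2 · 0 · 1 · 1 · 3
2 · 1 · 0 · 2 · 1
1) 0 · 3 · 0 · 1 · 3
1 · 1 · 2 · 1 · 2
1 · 0 · 3 · 2 · 0
3 · 0 · 0 · 0 · 3
2 · 0 · 1 · 1 · 3
2 · 1 · 0 · 2 · 1
2) 0 · 3 · 0 · 1 · 3
1 · 1 · 2 · 1 · 3
1 · 0 · 3 · 2 · 0
3 · 0 · 0 · 0 · 3
2 · 0 · 1 · 1 · 3
2 · 1 · 0 · 2 · 1
3) 0 · 3 · 0 · 2 · 0
1 · 1 · 2 · 2 · 1
1 · 0 · 3 · 2 · 1
3 · 0 · 0 · 0 · 3
2 · 0 · 1 · 1 · 3
2 · 1 · 0 · 2 · 1
4) 0 · 3 · 0 · 2 · 0
1 · 1 · 2 · 2 · 2
1 · 0 · 3 · 2 · 1
3 · 0 · 0 · 0 · 3
2 · 0 · 1 · 1 · 3
2 · 1 · 0 · 2 · 1
5) 0 · 3 · 0 · 2 · 0
1 · 1 · 2 · 2 · 3
1 · 0 · 3 · 2 · 1
3 · 0 · 0 · 0 · 3
2 · 0 · 1 · 1 · 3
2 · 1 · 0 · 2 · 1
6) 0 · 3 · 0 · 2 · 1
1 · 1 · 2 · 3 · 0
1 · 0 · 3 · 2 · 2
3 · 0 · 0 · 0 · 3
2 · 0 · 1 · 1 · 3
2 · 1 · 0 · 2 · 1
7) 0 · 3 · 0 · 2 · 1
1 · 1 · 2 · 3 · 1
1 · 0 · 3 · 2 · 2
3 · 0 · 0 · 0 · 3
2 · 0 · 1 · 1 · 3
2 · 1 · 0 · 2 · 1
8) 0 · 3 · 0 · 2 · 1
1 · 1 · 2 · 3 · 2
1 · 0 · 3 · 2 · 2
3 · 0 · 0 · 0 · 3
2 · 0 · 1 · 1 · 3
2 · 1 · 0 · 2 · 1
9) 0 · 3 · 0 · 2 · 1
1 · 1 · 2 · 3 · 3
1 · 0 · 3 · 2 · 2
3 · 0 · 0 · 0 · 3
2 · 0 · 1 · 1 · 3
2 · 1 · 0 · 2 · 1
10) 0 · 3 · 0 · 3 · 2
1 · 1 · 3 · 0 · 1
1 · 0 · 3 · 3 · 3
3 · 0 · 0 · 0 · 3
2 · 0 · 1 · 1 · 3
2 · 1 · 0 · 2 · 1
11) 0 · 3 · 0 · 3 · 2
1 · 1 · 3 · 0 · 2
1 · 0 · 3 · 3 · 3
3 · 0 · 0 · 0 · 3
2 · 0 · 1 · 1 · 3
2 · 1 · 0 · 2 · 1
12) 0 · 3 · 0 · 3 · 2
1 · 1 · 3 · 0 · 3
1 · 0 · 3 · 3 · 3
3 · 0 · 0 · 0 · 3
2 · 0 · 1 · 1 · 3
2 · 1 · 0 · 2 · 1
13) 0 · 3 · 1 · 3 · 3
1 · 2 · 0 · 3 · 1
1 · 1 · 1 · 1 · 2
3 · 0 · 1 · 2 · 1
2 · 0 · 1 · 2 · 0
2 · 1 · 0 · 2 · 2

3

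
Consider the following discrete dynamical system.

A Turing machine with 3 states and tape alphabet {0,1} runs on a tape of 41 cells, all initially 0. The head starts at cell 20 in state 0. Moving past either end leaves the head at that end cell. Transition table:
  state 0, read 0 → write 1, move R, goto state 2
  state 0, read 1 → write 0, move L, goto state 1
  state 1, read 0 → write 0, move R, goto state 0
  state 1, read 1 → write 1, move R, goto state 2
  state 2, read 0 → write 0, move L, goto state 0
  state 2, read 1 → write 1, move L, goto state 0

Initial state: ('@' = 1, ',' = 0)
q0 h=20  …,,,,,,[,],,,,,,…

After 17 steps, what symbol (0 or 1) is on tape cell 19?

k=0  q0 h=20  …,,,,,,[,],,,,,,…
k=1  q2 h=21  …,,,,,@[,],,,,,,…
k=2  q0 h=20  …,,,,,,[@],,,,,,…
k=3  q1 h=19  …,,,,,,[,],,,,,,…
k=4  q0 h=20  …,,,,,,[,],,,,,,…
k=5  q2 h=21  …,,,,,@[,],,,,,,…
k=6  q0 h=20  …,,,,,,[@],,,,,,…
k=7  q1 h=19  …,,,,,,[,],,,,,,…
k=8  q0 h=20  …,,,,,,[,],,,,,,…
k=9  q2 h=21  …,,,,,@[,],,,,,,…
k=10  q0 h=20  …,,,,,,[@],,,,,,…
k=11  q1 h=19  …,,,,,,[,],,,,,,…
k=12  q0 h=20  …,,,,,,[,],,,,,,…
k=13  q2 h=21  …,,,,,@[,],,,,,,…
k=14  q0 h=20  …,,,,,,[@],,,,,,…
k=15  q1 h=19  …,,,,,,[,],,,,,,…
k=16  q0 h=20  …,,,,,,[,],,,,,,…
k=17  q2 h=21  …,,,,,@[,],,,,,,…

0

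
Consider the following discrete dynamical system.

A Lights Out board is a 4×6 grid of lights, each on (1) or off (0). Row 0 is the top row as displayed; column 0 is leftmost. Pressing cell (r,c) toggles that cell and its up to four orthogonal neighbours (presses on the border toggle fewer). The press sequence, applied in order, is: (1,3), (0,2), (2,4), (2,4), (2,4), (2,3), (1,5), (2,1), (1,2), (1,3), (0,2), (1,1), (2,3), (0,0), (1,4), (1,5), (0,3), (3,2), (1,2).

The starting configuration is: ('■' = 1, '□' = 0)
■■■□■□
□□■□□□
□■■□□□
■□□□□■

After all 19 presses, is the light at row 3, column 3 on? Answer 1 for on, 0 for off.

1

0) ■■■□■□
□□■□□□
□■■□□□
■□□□□■
1) ■■■■■□
□□□■■□
□■■■□□
■□□□□■
2) ■□□□■□
□□■■■□
□■■■□□
■□□□□■
3) ■□□□■□
□□■■□□
□■■□■■
■□□□■■
4) ■□□□■□
□□■■■□
□■■■□□
■□□□□■
5) ■□□□■□
□□■■□□
□■■□■■
■□□□■■
6) ■□□□■□
□□■□□□
□■□■□■
■□□■■■
7) ■□□□■■
□□■□■■
□■□■□□
■□□■■■
8) ■□□□■■
□■■□■■
■□■■□□
■■□■■■
9) ■□■□■■
□□□■■■
■□□■□□
■■□■■■
10) ■□■■■■
□□■□□■
■□□□□□
■■□■■■
11) ■■□□■■
□□□□□■
■□□□□□
■■□■■■
12) ■□□□■■
■■■□□■
■■□□□□
■■□■■■
13) ■□□□■■
■■■■□■
■■■■■□
■■□□■■
14) □■□□■■
□■■■□■
■■■■■□
■■□□■■
15) □■□□□■
□■■□■□
■■■■□□
■■□□■■
16) □■□□□□
□■■□□■
■■■■□■
■■□□■■
17) □■■■■□
□■■■□■
■■■■□■
■■□□■■
18) □■■■■□
□■■■□■
■■□■□■
■□■■■■
19) □■□■■□
□□□□□■
■■■■□■
■□■■■■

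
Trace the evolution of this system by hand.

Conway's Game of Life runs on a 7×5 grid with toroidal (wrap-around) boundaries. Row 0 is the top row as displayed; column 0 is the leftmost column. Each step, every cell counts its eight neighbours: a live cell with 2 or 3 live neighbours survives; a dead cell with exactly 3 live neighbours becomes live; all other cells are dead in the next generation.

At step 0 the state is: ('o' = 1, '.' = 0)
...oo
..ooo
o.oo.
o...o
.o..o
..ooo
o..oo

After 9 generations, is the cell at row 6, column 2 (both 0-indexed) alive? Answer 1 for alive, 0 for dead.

0

[0] ...oo
..ooo
o.oo.
o...o
.o..o
..ooo
o..oo
[1] .....
oo...
o.o..
..o..
.oo..
.oo..
o....
[2] oo...
oo...
o.o..
..oo.
...o.
o.o..
.o...
[3] ..o..
..o.o
o.ooo
.oooo
.o.oo
.oo..
..o..
[4] .oo..
o.o.o
.....
.....
....o
oo...
..oo.
[5] o...o
o.oo.
.....
.....
o....
ooooo
o..o.
[6] o.o..
oo.o.
.....
.....
o.oo.
..oo.
.....
[7] o.o.o
ooo.o
.....
.....
.oooo
.oooo
.ooo.
[8] .....
..o.o
oo...
..oo.
.o..o
.....
.....
[9] .....
oo...
oo..o
..ooo
..oo.
.....
.....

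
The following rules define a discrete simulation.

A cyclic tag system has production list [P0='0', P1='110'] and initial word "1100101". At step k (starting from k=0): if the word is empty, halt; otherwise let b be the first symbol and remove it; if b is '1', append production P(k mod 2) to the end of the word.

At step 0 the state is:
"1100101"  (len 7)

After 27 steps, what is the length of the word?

3

0) "1100101"  (len 7)
1) "1001010"  (len 7)
2) "001010110"  (len 9)
3) "01010110"  (len 8)
4) "1010110"  (len 7)
5) "0101100"  (len 7)
6) "101100"  (len 6)
7) "011000"  (len 6)
8) "11000"  (len 5)
9) "10000"  (len 5)
10) "0000110"  (len 7)
11) "000110"  (len 6)
12) "00110"  (len 5)
13) "0110"  (len 4)
14) "110"  (len 3)
15) "100"  (len 3)
16) "00110"  (len 5)
17) "0110"  (len 4)
18) "110"  (len 3)
19) "100"  (len 3)
20) "00110"  (len 5)
21) "0110"  (len 4)
22) "110"  (len 3)
23) "100"  (len 3)
24) "00110"  (len 5)
25) "0110"  (len 4)
26) "110"  (len 3)
27) "100"  (len 3)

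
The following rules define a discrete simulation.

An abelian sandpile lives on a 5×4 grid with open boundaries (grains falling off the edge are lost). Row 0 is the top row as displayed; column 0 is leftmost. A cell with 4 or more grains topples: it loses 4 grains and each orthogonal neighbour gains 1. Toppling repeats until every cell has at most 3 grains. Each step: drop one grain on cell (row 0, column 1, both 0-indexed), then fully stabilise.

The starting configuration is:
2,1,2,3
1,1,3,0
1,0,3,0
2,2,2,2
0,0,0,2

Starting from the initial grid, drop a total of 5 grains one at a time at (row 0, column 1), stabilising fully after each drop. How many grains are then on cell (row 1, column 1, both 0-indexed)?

t=0: 2,1,2,3
1,1,3,0
1,0,3,0
2,2,2,2
0,0,0,2
t=1: 2,2,2,3
1,1,3,0
1,0,3,0
2,2,2,2
0,0,0,2
t=2: 2,3,2,3
1,1,3,0
1,0,3,0
2,2,2,2
0,0,0,2
t=3: 3,0,3,3
1,2,3,0
1,0,3,0
2,2,2,2
0,0,0,2
t=4: 3,1,3,3
1,2,3,0
1,0,3,0
2,2,2,2
0,0,0,2
t=5: 3,2,3,3
1,2,3,0
1,0,3,0
2,2,2,2
0,0,0,2

2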